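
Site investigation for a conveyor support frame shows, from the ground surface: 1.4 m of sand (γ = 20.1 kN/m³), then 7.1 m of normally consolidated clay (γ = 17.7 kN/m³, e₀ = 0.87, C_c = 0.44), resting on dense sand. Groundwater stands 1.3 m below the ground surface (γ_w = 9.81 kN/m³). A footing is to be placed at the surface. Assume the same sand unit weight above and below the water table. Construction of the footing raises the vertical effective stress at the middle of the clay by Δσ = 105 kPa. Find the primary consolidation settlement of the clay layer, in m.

Mid-depth of clay below the ground surface: z = 1.4 + 7.1/2 = 4.95 m.
Total vertical stress at mid-clay: σ_v = 20.1×1.4 + 17.7×3.55 = 90.975 kPa.
Pore pressure: u = 9.81×(4.95 − 1.3) = 35.806 kPa.
Initial effective stress: σ'_0 = σ_v − u = 90.975 − 35.806 = 55.169 kPa.
Final effective stress: σ'_f = σ'_0 + Δσ = 55.169 + 105 = 160.17 kPa.
Normally consolidated clay, so the full stress increment lies on the virgin compression line:
S_c = C_c·H/(1+e₀)·log₁₀(σ'_f/σ'_0) = 0.44×7.1/(1+0.87)×log₁₀(160.17/55.169)
    = 1.6706 × 0.46289 = 0.7733 m

S_c ≈ 0.773 m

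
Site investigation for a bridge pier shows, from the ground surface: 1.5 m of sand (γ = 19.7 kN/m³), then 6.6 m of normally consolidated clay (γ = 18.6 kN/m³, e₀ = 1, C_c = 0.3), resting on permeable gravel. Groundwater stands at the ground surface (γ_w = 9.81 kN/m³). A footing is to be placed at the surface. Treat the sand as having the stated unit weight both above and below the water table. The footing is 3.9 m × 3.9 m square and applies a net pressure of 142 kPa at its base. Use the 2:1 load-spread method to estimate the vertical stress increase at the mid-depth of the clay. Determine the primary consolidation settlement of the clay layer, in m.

Mid-depth of clay below the ground surface: z = 1.5 + 6.6/2 = 4.8 m.
Total vertical stress at mid-clay: σ_v = 19.7×1.5 + 18.6×3.3 = 90.93 kPa.
Pore pressure: u = 9.81×(4.8 − 0) = 47.088 kPa.
Initial effective stress: σ'_0 = σ_v − u = 90.93 − 47.088 = 43.842 kPa.
Stress increase at mid-clay by the 2:1 spreading method:
Δσ = qBL/((B+z)(L+z)) = 142×3.9×3.9/((3.9+4.8)(3.9+4.8)) = 28.535 kPa
Final effective stress: σ'_f = σ'_0 + Δσ = 43.842 + 28.535 = 72.377 kPa.
Normally consolidated clay, so the full stress increment lies on the virgin compression line:
S_c = C_c·H/(1+e₀)·log₁₀(σ'_f/σ'_0) = 0.3×6.6/(1+1)×log₁₀(72.377/43.842)
    = 0.99 × 0.21771 = 0.2155 m

S_c ≈ 0.216 m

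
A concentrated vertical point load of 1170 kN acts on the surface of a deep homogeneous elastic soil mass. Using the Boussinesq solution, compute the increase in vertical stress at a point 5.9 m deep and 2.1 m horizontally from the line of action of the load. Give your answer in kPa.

Boussinesq vertical stress below a point load on an elastic half-space:
Δσ_z = 3P/(2πz²) · [1 + (r/z)²]^(−5/2)
r/z = 2.1/5.9 = 0.35593; [1+(r/z)²]^(−5/2) = 0.74215.
Δσ_z = 3×1170/(2π×5.9²) × 0.74215 = 16.048 × 0.74215 = 11.91 kPa

Δσ_z ≈ 11.9 kPa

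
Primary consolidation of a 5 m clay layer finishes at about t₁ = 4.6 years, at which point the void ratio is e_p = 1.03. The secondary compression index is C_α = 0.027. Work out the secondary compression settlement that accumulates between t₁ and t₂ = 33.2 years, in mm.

Secondary compression: S_s = C_α·H/(1+e_p)·log₁₀(t₂/t₁)
S_s = 0.027×5/(1+1.03)×log₁₀(33.2/4.6)
    = 0.0665 × 0.8584 = 0.05708 m

S_s ≈ 57.1 mm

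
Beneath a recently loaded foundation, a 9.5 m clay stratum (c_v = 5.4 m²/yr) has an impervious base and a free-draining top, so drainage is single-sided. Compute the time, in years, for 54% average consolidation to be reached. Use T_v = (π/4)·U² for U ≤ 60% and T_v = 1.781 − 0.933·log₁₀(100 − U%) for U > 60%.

t ≈ 3.83 years

Drainage path length: H_d = H = 9.5 m (single drainage).
U ≤ 60%: T_v = (π/4)·U² = (π/4)×0.54² = 0.22902.
t = T_v·H_d²/c_v = 0.22902×9.5²/5.4 = 3.828 years.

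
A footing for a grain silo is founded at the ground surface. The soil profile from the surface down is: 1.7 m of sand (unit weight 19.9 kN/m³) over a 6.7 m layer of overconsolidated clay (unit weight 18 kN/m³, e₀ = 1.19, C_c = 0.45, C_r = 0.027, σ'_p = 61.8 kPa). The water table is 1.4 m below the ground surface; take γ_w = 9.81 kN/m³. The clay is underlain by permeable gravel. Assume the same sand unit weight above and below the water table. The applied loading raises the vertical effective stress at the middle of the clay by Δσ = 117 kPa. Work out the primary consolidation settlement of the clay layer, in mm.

S_c ≈ 626 mm

Mid-depth of clay below the ground surface: z = 1.7 + 6.7/2 = 5.05 m.
Total vertical stress at mid-clay: σ_v = 19.9×1.7 + 18×3.35 = 94.13 kPa.
Pore pressure: u = 9.81×(5.05 − 1.4) = 35.806 kPa.
Initial effective stress: σ'_0 = σ_v − u = 94.13 − 35.806 = 58.324 kPa.
Final effective stress: σ'_f = 58.324 + 117 = 175.32 kPa.
σ'_f = 175.32 > σ'_p = 61.8 kPa, so the stress path crosses the preconsolidation pressure — recompression up to σ'_p, then virgin compression beyond:
S_c = H/(1+e₀)·[C_r·log₁₀(σ'_p/σ'_0) + C_c·log₁₀(σ'_f/σ'_p)]
    = 6.7/2.19 × [0.027×log₁₀(61.8/58.324) + 0.45×log₁₀(175.32/61.8)]
    = 3.0594 × [0.00067881 + 0.20378] = 0.6255 m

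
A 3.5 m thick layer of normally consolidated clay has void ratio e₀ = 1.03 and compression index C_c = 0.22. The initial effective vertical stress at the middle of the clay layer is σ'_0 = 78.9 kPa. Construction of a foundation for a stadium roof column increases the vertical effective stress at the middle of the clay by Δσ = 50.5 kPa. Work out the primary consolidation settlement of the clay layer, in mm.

Final effective stress: σ'_f = σ'_0 + Δσ = 78.9 + 50.5 = 129.4 kPa.
Normally consolidated clay, so the full stress increment lies on the virgin compression line:
S_c = C_c·H/(1+e₀)·log₁₀(σ'_f/σ'_0) = 0.22×3.5/(1+1.03)×log₁₀(129.4/78.9)
    = 0.37931 × 0.21486 = 0.0815 m

S_c ≈ 81.5 mm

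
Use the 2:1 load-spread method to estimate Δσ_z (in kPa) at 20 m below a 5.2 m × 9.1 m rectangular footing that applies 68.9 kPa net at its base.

By the 2:1 method the load spreads at 1 horizontal : 2 vertical, so at depth z the loaded area has grown by z in each plan dimension:
Δσ = qBL/((B+z)(L+z)) = 68.9×5.2×9.1/((5.2+20)(9.1+20)) = 4.446 kPa

Δσ_z ≈ 4.45 kPa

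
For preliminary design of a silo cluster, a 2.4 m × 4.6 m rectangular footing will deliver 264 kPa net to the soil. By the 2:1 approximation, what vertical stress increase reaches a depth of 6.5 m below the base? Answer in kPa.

By the 2:1 method the load spreads at 1 horizontal : 2 vertical, so at depth z the loaded area has grown by z in each plan dimension:
Δσ = qBL/((B+z)(L+z)) = 264×2.4×4.6/((2.4+6.5)(4.6+6.5)) = 29.503 kPa

Δσ_z ≈ 29.5 kPa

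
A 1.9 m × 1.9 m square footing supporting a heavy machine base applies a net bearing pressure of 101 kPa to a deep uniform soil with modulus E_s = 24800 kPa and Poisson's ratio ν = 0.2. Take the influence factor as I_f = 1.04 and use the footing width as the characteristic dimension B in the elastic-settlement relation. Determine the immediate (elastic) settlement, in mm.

S_e ≈ 7.73 mm

Immediate (elastic) settlement: S_e = q·B·(1−ν²)/E_s · I_f.
S_e = 101 × 1.9 × (1 − 0.2²) / 24800 × 1.04
    = 101 × 1.9 × 0.96 / 24800 × 1.04
    = 0.007726 m = 7.726 mm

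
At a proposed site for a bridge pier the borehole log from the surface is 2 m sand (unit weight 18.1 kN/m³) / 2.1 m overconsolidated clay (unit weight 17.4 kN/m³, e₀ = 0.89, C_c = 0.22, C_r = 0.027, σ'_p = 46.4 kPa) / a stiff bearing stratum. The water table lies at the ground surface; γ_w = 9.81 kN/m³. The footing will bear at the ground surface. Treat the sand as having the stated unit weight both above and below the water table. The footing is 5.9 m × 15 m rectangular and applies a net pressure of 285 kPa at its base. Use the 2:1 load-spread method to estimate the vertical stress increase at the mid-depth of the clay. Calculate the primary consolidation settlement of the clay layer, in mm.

S_c ≈ 153 mm

Mid-depth of clay below the ground surface: z = 2 + 2.1/2 = 3.05 m.
Total vertical stress at mid-clay: σ_v = 18.1×2 + 17.4×1.05 = 54.47 kPa.
Pore pressure: u = 9.81×(3.05 − 0) = 29.921 kPa.
Initial effective stress: σ'_0 = σ_v − u = 54.47 − 29.921 = 24.549 kPa.
Stress increase at mid-clay by the 2:1 spreading method:
Δσ = qBL/((B+z)(L+z)) = 285×5.9×15/((5.9+3.05)(15+3.05)) = 156.13 kPa
Final effective stress: σ'_f = 24.549 + 156.13 = 180.68 kPa.
σ'_f = 180.68 > σ'_p = 46.4 kPa, so the stress path crosses the preconsolidation pressure — recompression up to σ'_p, then virgin compression beyond:
S_c = H/(1+e₀)·[C_r·log₁₀(σ'_p/σ'_0) + C_c·log₁₀(σ'_f/σ'_p)]
    = 2.1/1.89 × [0.027×log₁₀(46.4/24.549) + 0.22×log₁₀(180.68/46.4)]
    = 1.1111 × [0.0074651 + 0.12989] = 0.1526 m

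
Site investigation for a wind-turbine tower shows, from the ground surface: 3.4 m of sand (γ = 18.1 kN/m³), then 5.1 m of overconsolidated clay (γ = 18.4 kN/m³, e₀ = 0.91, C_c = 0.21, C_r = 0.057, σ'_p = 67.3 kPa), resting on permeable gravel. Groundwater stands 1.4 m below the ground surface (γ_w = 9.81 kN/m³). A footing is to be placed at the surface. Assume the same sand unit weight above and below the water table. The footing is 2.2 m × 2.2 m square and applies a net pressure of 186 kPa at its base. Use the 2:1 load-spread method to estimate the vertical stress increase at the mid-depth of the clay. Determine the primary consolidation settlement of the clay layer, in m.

S_c ≈ 0.0375 m

Mid-depth of clay below the ground surface: z = 3.4 + 5.1/2 = 5.95 m.
Total vertical stress at mid-clay: σ_v = 18.1×3.4 + 18.4×2.55 = 108.46 kPa.
Pore pressure: u = 9.81×(5.95 − 1.4) = 44.636 kPa.
Initial effective stress: σ'_0 = σ_v − u = 108.46 − 44.636 = 63.824 kPa.
Stress increase at mid-clay by the 2:1 spreading method:
Δσ = qBL/((B+z)(L+z)) = 186×2.2×2.2/((2.2+5.95)(2.2+5.95)) = 13.553 kPa
Final effective stress: σ'_f = 63.824 + 13.553 = 77.377 kPa.
σ'_f = 77.377 > σ'_p = 67.3 kPa, so the stress path crosses the preconsolidation pressure — recompression up to σ'_p, then virgin compression beyond:
S_c = H/(1+e₀)·[C_r·log₁₀(σ'_p/σ'_0) + C_c·log₁₀(σ'_f/σ'_p)]
    = 5.1/1.91 × [0.057×log₁₀(67.3/63.824) + 0.21×log₁₀(77.377/67.3)]
    = 2.6702 × [0.0013128 + 0.012725] = 0.03748 m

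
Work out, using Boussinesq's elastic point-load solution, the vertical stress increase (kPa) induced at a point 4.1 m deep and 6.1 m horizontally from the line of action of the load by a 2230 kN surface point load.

Δσ_z ≈ 3.42 kPa

Boussinesq vertical stress below a point load on an elastic half-space:
Δσ_z = 3P/(2πz²) · [1 + (r/z)²]^(−5/2)
r/z = 6.1/4.1 = 1.4878; [1+(r/z)²]^(−5/2) = 0.054017.
Δσ_z = 3×2230/(2π×4.1²) × 0.054017 = 63.34 × 0.054017 = 3.421 kPa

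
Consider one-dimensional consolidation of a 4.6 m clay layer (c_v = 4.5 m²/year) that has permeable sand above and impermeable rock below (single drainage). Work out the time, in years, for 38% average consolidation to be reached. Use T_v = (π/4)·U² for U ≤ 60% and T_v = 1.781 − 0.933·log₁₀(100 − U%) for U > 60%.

Drainage path length: H_d = H = 4.6 m (single drainage).
U ≤ 60%: T_v = (π/4)·U² = (π/4)×0.38² = 0.11341.
t = T_v·H_d²/c_v = 0.11341×4.6²/4.5 = 0.5333 years.

t ≈ 0.533 years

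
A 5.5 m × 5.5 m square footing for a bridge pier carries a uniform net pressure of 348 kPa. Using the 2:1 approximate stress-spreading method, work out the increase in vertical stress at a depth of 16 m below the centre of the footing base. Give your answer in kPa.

By the 2:1 method the load spreads at 1 horizontal : 2 vertical, so at depth z the loaded area has grown by z in each plan dimension:
Δσ = qBL/((B+z)(L+z)) = 348×5.5×5.5/((5.5+16)(5.5+16)) = 22.773 kPa

Δσ_z ≈ 22.8 kPa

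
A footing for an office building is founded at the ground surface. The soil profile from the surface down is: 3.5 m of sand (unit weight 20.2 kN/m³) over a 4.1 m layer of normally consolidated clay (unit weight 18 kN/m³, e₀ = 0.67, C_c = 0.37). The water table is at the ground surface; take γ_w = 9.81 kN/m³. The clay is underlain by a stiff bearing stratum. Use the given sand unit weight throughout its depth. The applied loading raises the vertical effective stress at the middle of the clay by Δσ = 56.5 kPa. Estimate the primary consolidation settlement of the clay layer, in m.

S_c ≈ 0.286 m

Mid-depth of clay below the ground surface: z = 3.5 + 4.1/2 = 5.55 m.
Total vertical stress at mid-clay: σ_v = 20.2×3.5 + 18×2.05 = 107.6 kPa.
Pore pressure: u = 9.81×(5.55 − 0) = 54.446 kPa.
Initial effective stress: σ'_0 = σ_v − u = 107.6 − 54.446 = 53.154 kPa.
Final effective stress: σ'_f = σ'_0 + Δσ = 53.154 + 56.5 = 109.65 kPa.
Normally consolidated clay, so the full stress increment lies on the virgin compression line:
S_c = C_c·H/(1+e₀)·log₁₀(σ'_f/σ'_0) = 0.37×4.1/(1+0.67)×log₁₀(109.65/53.154)
    = 0.90838 × 0.31447 = 0.2857 m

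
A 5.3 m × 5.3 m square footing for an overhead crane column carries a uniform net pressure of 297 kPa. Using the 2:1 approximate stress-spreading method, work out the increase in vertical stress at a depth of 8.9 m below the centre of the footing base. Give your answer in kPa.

Δσ_z ≈ 41.4 kPa

By the 2:1 method the load spreads at 1 horizontal : 2 vertical, so at depth z the loaded area has grown by z in each plan dimension:
Δσ = qBL/((B+z)(L+z)) = 297×5.3×5.3/((5.3+8.9)(5.3+8.9)) = 41.374 kPa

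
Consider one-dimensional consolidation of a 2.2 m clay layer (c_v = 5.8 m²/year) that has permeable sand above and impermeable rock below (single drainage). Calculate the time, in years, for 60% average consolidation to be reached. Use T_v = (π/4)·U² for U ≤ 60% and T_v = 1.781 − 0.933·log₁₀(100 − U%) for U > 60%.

t ≈ 0.236 years

Drainage path length: H_d = H = 2.2 m (single drainage).
U ≤ 60%: T_v = (π/4)·U² = (π/4)×0.6² = 0.28274.
t = T_v·H_d²/c_v = 0.28274×2.2²/5.8 = 0.2359 years.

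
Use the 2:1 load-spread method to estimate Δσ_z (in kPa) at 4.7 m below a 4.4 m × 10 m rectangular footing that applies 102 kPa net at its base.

Δσ_z ≈ 33.5 kPa

By the 2:1 method the load spreads at 1 horizontal : 2 vertical, so at depth z the loaded area has grown by z in each plan dimension:
Δσ = qBL/((B+z)(L+z)) = 102×4.4×10/((4.4+4.7)(10+4.7)) = 33.55 kPa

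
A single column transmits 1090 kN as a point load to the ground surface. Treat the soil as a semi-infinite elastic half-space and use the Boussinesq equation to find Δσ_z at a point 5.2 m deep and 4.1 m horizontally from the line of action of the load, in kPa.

Boussinesq vertical stress below a point load on an elastic half-space:
Δσ_z = 3P/(2πz²) · [1 + (r/z)²]^(−5/2)
r/z = 4.1/5.2 = 0.78846; [1+(r/z)²]^(−5/2) = 0.2986.
Δσ_z = 3×1090/(2π×5.2²) × 0.2986 = 19.247 × 0.2986 = 5.747 kPa

Δσ_z ≈ 5.75 kPa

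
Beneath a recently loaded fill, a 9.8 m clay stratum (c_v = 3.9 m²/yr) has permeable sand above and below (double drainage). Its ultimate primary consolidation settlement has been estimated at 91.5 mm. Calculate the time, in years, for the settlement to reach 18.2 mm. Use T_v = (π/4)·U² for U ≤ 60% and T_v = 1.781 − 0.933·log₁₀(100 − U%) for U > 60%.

Drainage path length: H_d = H/2 = 4.9 m (double drainage).
U = S(t)/S_ult = 18.2/91.5 = 0.1989.
U ≤ 60%: T_v = (π/4)·U² = (π/4)×0.19891² = 0.031074.
t = T_v·H_d²/c_v = 0.031074×4.9²/3.9 = 0.1913 years.

t ≈ 0.191 years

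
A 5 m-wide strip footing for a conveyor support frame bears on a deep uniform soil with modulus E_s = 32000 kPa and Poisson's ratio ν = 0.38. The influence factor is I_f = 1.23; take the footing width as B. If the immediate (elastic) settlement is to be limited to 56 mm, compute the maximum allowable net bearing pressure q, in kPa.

S_e = q·B·(1−ν²)/E_s · I_f  ⇒  q = S_e·E_s / (B·(1−ν²)·I_f).
q = 0.056 × 32000 / (5 × 0.8556 × 1.23) = 340.6 kPa

q ≈ 341 kPa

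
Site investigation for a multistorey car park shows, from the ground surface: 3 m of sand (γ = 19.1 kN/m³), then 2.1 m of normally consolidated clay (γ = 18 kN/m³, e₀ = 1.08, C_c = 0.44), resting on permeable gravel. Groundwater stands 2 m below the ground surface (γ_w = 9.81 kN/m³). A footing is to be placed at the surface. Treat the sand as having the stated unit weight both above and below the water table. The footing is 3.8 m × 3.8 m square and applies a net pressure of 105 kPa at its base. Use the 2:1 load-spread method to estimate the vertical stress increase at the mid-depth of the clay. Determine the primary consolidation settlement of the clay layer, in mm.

Mid-depth of clay below the ground surface: z = 3 + 2.1/2 = 4.05 m.
Total vertical stress at mid-clay: σ_v = 19.1×3 + 18×1.05 = 76.2 kPa.
Pore pressure: u = 9.81×(4.05 − 2) = 20.11 kPa.
Initial effective stress: σ'_0 = σ_v − u = 76.2 − 20.11 = 56.09 kPa.
Stress increase at mid-clay by the 2:1 spreading method:
Δσ = qBL/((B+z)(L+z)) = 105×3.8×3.8/((3.8+4.05)(3.8+4.05)) = 24.605 kPa
Final effective stress: σ'_f = σ'_0 + Δσ = 56.09 + 24.605 = 80.695 kPa.
Normally consolidated clay, so the full stress increment lies on the virgin compression line:
S_c = C_c·H/(1+e₀)·log₁₀(σ'_f/σ'_0) = 0.44×2.1/(1+1.08)×log₁₀(80.695/56.09)
    = 0.44423 × 0.15796 = 0.07017 m

S_c ≈ 70.2 mm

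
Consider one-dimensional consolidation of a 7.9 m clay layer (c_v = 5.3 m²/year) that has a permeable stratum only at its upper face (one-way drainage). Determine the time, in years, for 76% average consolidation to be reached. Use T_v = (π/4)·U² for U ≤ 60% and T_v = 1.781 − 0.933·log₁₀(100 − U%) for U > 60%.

Drainage path length: H_d = H = 7.9 m (single drainage).
U > 60%: T_v = 1.781 − 0.933·log₁₀(100 − 76) = 0.49326.
t = T_v·H_d²/c_v = 0.49326×7.9²/5.3 = 5.808 years.

t ≈ 5.81 years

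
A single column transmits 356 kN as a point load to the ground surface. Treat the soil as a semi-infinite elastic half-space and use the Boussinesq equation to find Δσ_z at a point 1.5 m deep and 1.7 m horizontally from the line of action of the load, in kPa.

Boussinesq vertical stress below a point load on an elastic half-space:
Δσ_z = 3P/(2πz²) · [1 + (r/z)²]^(−5/2)
r/z = 1.7/1.5 = 1.1333; [1+(r/z)²]^(−5/2) = 0.12678.
Δσ_z = 3×356/(2π×1.5²) × 0.12678 = 75.546 × 0.12678 = 9.578 kPa

Δσ_z ≈ 9.58 kPa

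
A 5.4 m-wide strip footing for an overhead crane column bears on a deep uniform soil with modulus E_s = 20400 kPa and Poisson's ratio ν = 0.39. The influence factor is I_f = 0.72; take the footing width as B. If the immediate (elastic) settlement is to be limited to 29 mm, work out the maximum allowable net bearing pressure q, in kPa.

q ≈ 179 kPa

S_e = q·B·(1−ν²)/E_s · I_f  ⇒  q = S_e·E_s / (B·(1−ν²)·I_f).
q = 0.029 × 20400 / (5.4 × 0.8479 × 0.72) = 179.5 kPa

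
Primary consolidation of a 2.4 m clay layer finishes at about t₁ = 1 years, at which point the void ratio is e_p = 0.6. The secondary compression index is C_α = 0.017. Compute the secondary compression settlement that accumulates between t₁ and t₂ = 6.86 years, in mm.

Secondary compression: S_s = C_α·H/(1+e_p)·log₁₀(t₂/t₁)
S_s = 0.017×2.4/(1+0.6)×log₁₀(6.86/1)
    = 0.0255 × 0.8363 = 0.02133 m

S_s ≈ 21.3 mm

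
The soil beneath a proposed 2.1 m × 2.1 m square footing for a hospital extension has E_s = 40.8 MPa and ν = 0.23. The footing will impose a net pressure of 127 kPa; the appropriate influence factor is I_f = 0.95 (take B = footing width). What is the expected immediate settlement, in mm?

Immediate (elastic) settlement: S_e = q·B·(1−ν²)/E_s · I_f.
E_s = 40.8 MPa = 40800 kPa.
S_e = 127 × 2.1 × (1 − 0.23²) / 40800 × 0.95
    = 127 × 2.1 × 0.9471 / 40800 × 0.95
    = 0.005881 m = 5.881 mm

S_e ≈ 5.88 mm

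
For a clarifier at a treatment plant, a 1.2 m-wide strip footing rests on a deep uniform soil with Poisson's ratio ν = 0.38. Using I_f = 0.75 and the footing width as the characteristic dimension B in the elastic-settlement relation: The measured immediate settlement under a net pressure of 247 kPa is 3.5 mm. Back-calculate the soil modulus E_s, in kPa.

S_e = q·B·(1−ν²)/E_s · I_f  ⇒  E_s = q·B·(1−ν²)·I_f / S_e.
E_s = 247 × 1.2 × 0.8556 × 0.75 / 0.0035 = 54340 kPa

E_s ≈ 54300 kPa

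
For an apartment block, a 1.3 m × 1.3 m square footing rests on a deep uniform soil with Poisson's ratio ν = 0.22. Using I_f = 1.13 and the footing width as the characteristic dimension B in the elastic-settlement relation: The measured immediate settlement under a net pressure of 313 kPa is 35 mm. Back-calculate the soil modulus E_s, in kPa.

S_e = q·B·(1−ν²)/E_s · I_f  ⇒  E_s = q·B·(1−ν²)·I_f / S_e.
E_s = 313 × 1.3 × 0.9516 × 1.13 / 0.035 = 12500 kPa

E_s ≈ 12500 kPa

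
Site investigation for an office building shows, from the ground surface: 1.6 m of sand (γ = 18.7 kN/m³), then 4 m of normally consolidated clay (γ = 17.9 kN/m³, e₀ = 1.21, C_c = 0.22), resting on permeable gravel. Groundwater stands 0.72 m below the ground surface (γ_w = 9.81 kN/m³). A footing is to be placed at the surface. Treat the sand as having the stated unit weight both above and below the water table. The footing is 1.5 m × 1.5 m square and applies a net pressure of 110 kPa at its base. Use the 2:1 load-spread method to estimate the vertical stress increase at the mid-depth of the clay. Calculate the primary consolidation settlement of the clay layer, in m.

S_c ≈ 0.0391 m

Mid-depth of clay below the ground surface: z = 1.6 + 4/2 = 3.6 m.
Total vertical stress at mid-clay: σ_v = 18.7×1.6 + 17.9×2 = 65.72 kPa.
Pore pressure: u = 9.81×(3.6 − 0.72) = 28.253 kPa.
Initial effective stress: σ'_0 = σ_v − u = 65.72 − 28.253 = 37.467 kPa.
Stress increase at mid-clay by the 2:1 spreading method:
Δσ = qBL/((B+z)(L+z)) = 110×1.5×1.5/((1.5+3.6)(1.5+3.6)) = 9.5156 kPa
Final effective stress: σ'_f = σ'_0 + Δσ = 37.467 + 9.5156 = 46.983 kPa.
Normally consolidated clay, so the full stress increment lies on the virgin compression line:
S_c = C_c·H/(1+e₀)·log₁₀(σ'_f/σ'_0) = 0.22×4/(1+1.21)×log₁₀(46.983/37.467)
    = 0.39819 × 0.098292 = 0.03914 m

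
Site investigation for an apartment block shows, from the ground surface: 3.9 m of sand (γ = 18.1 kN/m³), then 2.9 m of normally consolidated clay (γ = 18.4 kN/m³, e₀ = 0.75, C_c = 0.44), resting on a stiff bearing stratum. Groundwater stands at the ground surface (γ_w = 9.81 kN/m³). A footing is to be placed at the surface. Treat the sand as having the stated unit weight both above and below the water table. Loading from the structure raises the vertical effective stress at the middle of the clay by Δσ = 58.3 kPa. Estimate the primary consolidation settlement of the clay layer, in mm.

Mid-depth of clay below the ground surface: z = 3.9 + 2.9/2 = 5.35 m.
Total vertical stress at mid-clay: σ_v = 18.1×3.9 + 18.4×1.45 = 97.27 kPa.
Pore pressure: u = 9.81×(5.35 − 0) = 52.483 kPa.
Initial effective stress: σ'_0 = σ_v − u = 97.27 − 52.483 = 44.787 kPa.
Final effective stress: σ'_f = σ'_0 + Δσ = 44.787 + 58.3 = 103.09 kPa.
Normally consolidated clay, so the full stress increment lies on the virgin compression line:
S_c = C_c·H/(1+e₀)·log₁₀(σ'_f/σ'_0) = 0.44×2.9/(1+0.75)×log₁₀(103.09/44.787)
    = 0.72914 × 0.36206 = 0.264 m

S_c ≈ 264 mm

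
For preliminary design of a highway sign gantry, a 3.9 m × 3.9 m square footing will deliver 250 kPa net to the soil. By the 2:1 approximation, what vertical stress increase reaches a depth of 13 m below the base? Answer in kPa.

Δσ_z ≈ 13.3 kPa

By the 2:1 method the load spreads at 1 horizontal : 2 vertical, so at depth z the loaded area has grown by z in each plan dimension:
Δσ = qBL/((B+z)(L+z)) = 250×3.9×3.9/((3.9+13)(3.9+13)) = 13.314 kPa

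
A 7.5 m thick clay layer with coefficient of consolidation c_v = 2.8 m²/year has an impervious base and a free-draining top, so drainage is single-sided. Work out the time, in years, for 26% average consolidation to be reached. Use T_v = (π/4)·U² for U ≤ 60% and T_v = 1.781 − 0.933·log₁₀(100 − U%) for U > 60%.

t ≈ 1.07 years

Drainage path length: H_d = H = 7.5 m (single drainage).
U ≤ 60%: T_v = (π/4)·U² = (π/4)×0.26² = 0.053093.
t = T_v·H_d²/c_v = 0.053093×7.5²/2.8 = 1.067 years.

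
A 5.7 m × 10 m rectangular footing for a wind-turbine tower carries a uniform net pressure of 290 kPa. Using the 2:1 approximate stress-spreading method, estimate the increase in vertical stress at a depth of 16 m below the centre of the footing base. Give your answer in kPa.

Δσ_z ≈ 29.3 kPa

By the 2:1 method the load spreads at 1 horizontal : 2 vertical, so at depth z the loaded area has grown by z in each plan dimension:
Δσ = qBL/((B+z)(L+z)) = 290×5.7×10/((5.7+16)(10+16)) = 29.298 kPa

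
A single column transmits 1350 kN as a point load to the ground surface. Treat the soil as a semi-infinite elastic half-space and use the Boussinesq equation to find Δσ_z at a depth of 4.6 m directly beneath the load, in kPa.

Boussinesq vertical stress below a point load on an elastic half-space:
Δσ_z = 3P/(2πz²) · [1 + (r/z)²]^(−5/2)
r/z = 0/4.6 = 0; [1+(r/z)²]^(−5/2) = 1.
Δσ_z = 3×1350/(2π×4.6²) × 1 = 30.462 × 1 = 30.46 kPa

Δσ_z ≈ 30.5 kPa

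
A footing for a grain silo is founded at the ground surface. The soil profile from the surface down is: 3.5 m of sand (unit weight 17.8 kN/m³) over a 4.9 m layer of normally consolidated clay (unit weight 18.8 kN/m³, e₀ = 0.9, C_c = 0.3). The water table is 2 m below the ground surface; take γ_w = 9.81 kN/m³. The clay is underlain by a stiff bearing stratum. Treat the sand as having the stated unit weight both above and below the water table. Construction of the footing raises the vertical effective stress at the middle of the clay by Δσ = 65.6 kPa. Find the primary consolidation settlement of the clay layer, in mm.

S_c ≈ 223 mm

Mid-depth of clay below the ground surface: z = 3.5 + 4.9/2 = 5.95 m.
Total vertical stress at mid-clay: σ_v = 17.8×3.5 + 18.8×2.45 = 108.36 kPa.
Pore pressure: u = 9.81×(5.95 − 2) = 38.75 kPa.
Initial effective stress: σ'_0 = σ_v − u = 108.36 − 38.75 = 69.61 kPa.
Final effective stress: σ'_f = σ'_0 + Δσ = 69.61 + 65.6 = 135.21 kPa.
Normally consolidated clay, so the full stress increment lies on the virgin compression line:
S_c = C_c·H/(1+e₀)·log₁₀(σ'_f/σ'_0) = 0.3×4.9/(1+0.9)×log₁₀(135.21/69.61)
    = 0.77368 × 0.28834 = 0.2231 m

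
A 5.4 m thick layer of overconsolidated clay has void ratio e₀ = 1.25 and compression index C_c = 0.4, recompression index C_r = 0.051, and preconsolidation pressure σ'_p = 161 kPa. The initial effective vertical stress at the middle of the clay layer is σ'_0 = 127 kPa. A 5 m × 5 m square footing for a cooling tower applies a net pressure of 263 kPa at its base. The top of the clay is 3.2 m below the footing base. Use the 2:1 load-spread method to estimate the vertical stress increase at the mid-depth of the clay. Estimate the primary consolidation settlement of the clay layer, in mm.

S_c ≈ 64.5 mm

Mid-depth of clay below the footing base: z = 3.2 + 5.4/2 = 5.9 m.
Stress increase at mid-clay by the 2:1 spreading method:
Δσ = qBL/((B+z)(L+z)) = 263×5×5/((5+5.9)(5+5.9)) = 55.34 kPa
Final effective stress: σ'_f = 127 + 55.34 = 182.34 kPa.
σ'_f = 182.34 > σ'_p = 161 kPa, so the stress path crosses the preconsolidation pressure — recompression up to σ'_p, then virgin compression beyond:
S_c = H/(1+e₀)·[C_r·log₁₀(σ'_p/σ'_0) + C_c·log₁₀(σ'_f/σ'_p)]
    = 5.4/2.25 × [0.051×log₁₀(161/127) + 0.4×log₁₀(182.34/161)]
    = 2.4 × [0.0052541 + 0.021622] = 0.0645 m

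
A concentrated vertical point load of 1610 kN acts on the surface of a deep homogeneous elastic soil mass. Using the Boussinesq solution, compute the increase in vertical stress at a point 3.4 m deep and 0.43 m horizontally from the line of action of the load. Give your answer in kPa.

Δσ_z ≈ 63.9 kPa

Boussinesq vertical stress below a point load on an elastic half-space:
Δσ_z = 3P/(2πz²) · [1 + (r/z)²]^(−5/2)
r/z = 0.43/3.4 = 0.12647; [1+(r/z)²]^(−5/2) = 0.96111.
Δσ_z = 3×1610/(2π×3.4²) × 0.96111 = 66.498 × 0.96111 = 63.91 kPa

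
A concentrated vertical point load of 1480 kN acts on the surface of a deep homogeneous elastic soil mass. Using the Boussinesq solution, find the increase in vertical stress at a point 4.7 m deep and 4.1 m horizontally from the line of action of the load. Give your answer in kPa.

Boussinesq vertical stress below a point load on an elastic half-space:
Δσ_z = 3P/(2πz²) · [1 + (r/z)²]^(−5/2)
r/z = 4.1/4.7 = 0.87234; [1+(r/z)²]^(−5/2) = 0.24301.
Δσ_z = 3×1480/(2π×4.7²) × 0.24301 = 31.989 × 0.24301 = 7.774 kPa

Δσ_z ≈ 7.77 kPa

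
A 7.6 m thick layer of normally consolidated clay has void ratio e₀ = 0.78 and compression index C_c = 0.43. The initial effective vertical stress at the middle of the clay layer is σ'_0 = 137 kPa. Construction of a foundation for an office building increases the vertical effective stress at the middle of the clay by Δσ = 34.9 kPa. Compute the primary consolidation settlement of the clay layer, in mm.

S_c ≈ 181 mm

Final effective stress: σ'_f = σ'_0 + Δσ = 137 + 34.9 = 171.9 kPa.
Normally consolidated clay, so the full stress increment lies on the virgin compression line:
S_c = C_c·H/(1+e₀)·log₁₀(σ'_f/σ'_0) = 0.43×7.6/(1+0.78)×log₁₀(171.9/137)
    = 1.836 × 0.098555 = 0.1809 m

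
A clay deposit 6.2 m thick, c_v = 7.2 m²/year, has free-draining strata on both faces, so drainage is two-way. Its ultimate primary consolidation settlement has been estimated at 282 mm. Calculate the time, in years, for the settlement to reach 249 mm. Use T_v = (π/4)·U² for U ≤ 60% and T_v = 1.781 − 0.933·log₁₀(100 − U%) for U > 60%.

t ≈ 1.05 years

Drainage path length: H_d = H/2 = 3.1 m (double drainage).
U = S(t)/S_ult = 249/282 = 0.883.
U > 60%: T_v = 1.781 − 0.933·log₁₀(100 − 88.298) = 0.78431.
t = T_v·H_d²/c_v = 0.78431×3.1²/7.2 = 1.047 years.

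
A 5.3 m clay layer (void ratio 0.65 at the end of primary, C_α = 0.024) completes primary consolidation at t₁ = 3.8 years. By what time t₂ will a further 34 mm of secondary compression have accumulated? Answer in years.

t₂ ≈ 10.5 years

S_s = C_α·H/(1+e_p)·log₁₀(t₂/t₁) ⇒ log₁₀(t₂/t₁) = S_s·(1+e_p)/(C_α·H).
log₁₀(t₂/t₁) = 0.034 × (1+0.65) / (0.024×5.3) = 0.441
t₂ = t₁ × 10^0.441 = 3.8 × 2.761 = 10.49 years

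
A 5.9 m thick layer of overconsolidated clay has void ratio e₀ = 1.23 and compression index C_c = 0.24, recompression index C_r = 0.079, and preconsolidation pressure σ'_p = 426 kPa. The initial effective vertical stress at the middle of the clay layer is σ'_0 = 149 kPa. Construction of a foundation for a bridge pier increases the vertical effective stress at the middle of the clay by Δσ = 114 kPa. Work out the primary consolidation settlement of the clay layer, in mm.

S_c ≈ 51.6 mm

Final effective stress: σ'_f = 149 + 114 = 263 kPa.
σ'_f = 263 ≤ σ'_p = 426 kPa, so the clay remains overconsolidated and only the recompression index applies:
S_c = C_r·H/(1+e₀)·log₁₀(σ'_f/σ'_0) = 0.079×5.9/2.23×log₁₀(263/149)
    = 0.20901 × 0.24677 = 0.05158 m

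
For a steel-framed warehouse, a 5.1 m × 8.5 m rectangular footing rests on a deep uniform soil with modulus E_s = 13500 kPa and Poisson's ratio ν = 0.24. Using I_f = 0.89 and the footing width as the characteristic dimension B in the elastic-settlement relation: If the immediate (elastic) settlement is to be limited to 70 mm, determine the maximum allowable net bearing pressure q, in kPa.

S_e = q·B·(1−ν²)/E_s · I_f  ⇒  q = S_e·E_s / (B·(1−ν²)·I_f).
q = 0.07 × 13500 / (5.1 × 0.9424 × 0.89) = 220.9 kPa

q ≈ 221 kPa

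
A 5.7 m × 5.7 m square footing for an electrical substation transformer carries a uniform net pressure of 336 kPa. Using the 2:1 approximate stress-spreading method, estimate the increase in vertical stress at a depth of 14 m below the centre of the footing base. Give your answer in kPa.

Δσ_z ≈ 28.1 kPa

By the 2:1 method the load spreads at 1 horizontal : 2 vertical, so at depth z the loaded area has grown by z in each plan dimension:
Δσ = qBL/((B+z)(L+z)) = 336×5.7×5.7/((5.7+14)(5.7+14)) = 28.129 kPa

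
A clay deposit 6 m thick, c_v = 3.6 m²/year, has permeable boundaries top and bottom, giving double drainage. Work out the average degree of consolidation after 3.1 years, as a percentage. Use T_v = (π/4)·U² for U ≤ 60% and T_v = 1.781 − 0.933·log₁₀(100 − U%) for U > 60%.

U ≈ 96.2 %

Drainage path length: H_d = H/2 = 3 m (double drainage).
T_v = c_v·t/H_d² = 3.6×3.1/3² = 1.24.
T_v = 1.24 corresponds to the U > 60% branch:
U = 1 − 10^((1.781 − T_v)/0.933)/100 = 0.962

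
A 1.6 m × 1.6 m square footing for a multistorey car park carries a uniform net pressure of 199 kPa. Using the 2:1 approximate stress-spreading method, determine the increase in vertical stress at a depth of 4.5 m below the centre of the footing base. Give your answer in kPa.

By the 2:1 method the load spreads at 1 horizontal : 2 vertical, so at depth z the loaded area has grown by z in each plan dimension:
Δσ = qBL/((B+z)(L+z)) = 199×1.6×1.6/((1.6+4.5)(1.6+4.5)) = 13.691 kPa

Δσ_z ≈ 13.7 kPa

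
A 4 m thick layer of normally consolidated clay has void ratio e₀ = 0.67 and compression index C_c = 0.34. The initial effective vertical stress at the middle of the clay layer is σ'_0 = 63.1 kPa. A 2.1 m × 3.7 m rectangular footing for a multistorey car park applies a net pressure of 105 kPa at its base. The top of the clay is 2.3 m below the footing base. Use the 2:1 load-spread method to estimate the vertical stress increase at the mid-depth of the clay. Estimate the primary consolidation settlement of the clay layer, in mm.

S_c ≈ 79.6 mm

Mid-depth of clay below the footing base: z = 2.3 + 4/2 = 4.3 m.
Stress increase at mid-clay by the 2:1 spreading method:
Δσ = qBL/((B+z)(L+z)) = 105×2.1×3.7/((2.1+4.3)(3.7+4.3)) = 15.935 kPa
Final effective stress: σ'_f = σ'_0 + Δσ = 63.1 + 15.935 = 79.035 kPa.
Normally consolidated clay, so the full stress increment lies on the virgin compression line:
S_c = C_c·H/(1+e₀)·log₁₀(σ'_f/σ'_0) = 0.34×4/(1+0.67)×log₁₀(79.035/63.1)
    = 0.81437 × 0.09779 = 0.07964 m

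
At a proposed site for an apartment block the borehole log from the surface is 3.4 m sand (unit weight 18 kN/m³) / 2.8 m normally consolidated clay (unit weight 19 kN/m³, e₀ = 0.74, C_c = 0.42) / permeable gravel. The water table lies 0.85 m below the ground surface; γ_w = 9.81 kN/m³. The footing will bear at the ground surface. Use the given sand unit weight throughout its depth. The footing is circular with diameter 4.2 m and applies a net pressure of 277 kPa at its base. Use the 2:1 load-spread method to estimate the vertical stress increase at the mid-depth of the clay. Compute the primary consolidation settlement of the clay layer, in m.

Mid-depth of clay below the ground surface: z = 3.4 + 2.8/2 = 4.8 m.
Total vertical stress at mid-clay: σ_v = 18×3.4 + 19×1.4 = 87.8 kPa.
Pore pressure: u = 9.81×(4.8 − 0.85) = 38.75 kPa.
Initial effective stress: σ'_0 = σ_v − u = 87.8 − 38.75 = 49.05 kPa.
Stress increase at mid-clay by the 2:1 spreading method:
Δσ ≈ qD²/(D+z)² = 277×4.2²/(4.2+4.8)² = 60.324 kPa
Final effective stress: σ'_f = σ'_0 + Δσ = 49.05 + 60.324 = 109.37 kPa.
Normally consolidated clay, so the full stress increment lies on the virgin compression line:
S_c = C_c·H/(1+e₀)·log₁₀(σ'_f/σ'_0) = 0.42×2.8/(1+0.74)×log₁₀(109.37/49.05)
    = 0.67586 × 0.34826 = 0.2354 m

S_c ≈ 0.235 m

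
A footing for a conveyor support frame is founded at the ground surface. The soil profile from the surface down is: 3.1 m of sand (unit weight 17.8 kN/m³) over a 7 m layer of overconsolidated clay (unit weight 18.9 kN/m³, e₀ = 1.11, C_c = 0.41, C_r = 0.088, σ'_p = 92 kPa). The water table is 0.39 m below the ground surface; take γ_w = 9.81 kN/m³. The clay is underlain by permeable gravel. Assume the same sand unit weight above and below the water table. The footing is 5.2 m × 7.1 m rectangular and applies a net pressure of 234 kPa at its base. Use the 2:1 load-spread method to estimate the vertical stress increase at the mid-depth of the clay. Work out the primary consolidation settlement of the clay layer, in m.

S_c ≈ 0.179 m

Mid-depth of clay below the ground surface: z = 3.1 + 7/2 = 6.6 m.
Total vertical stress at mid-clay: σ_v = 17.8×3.1 + 18.9×3.5 = 121.33 kPa.
Pore pressure: u = 9.81×(6.6 − 0.39) = 60.92 kPa.
Initial effective stress: σ'_0 = σ_v − u = 121.33 − 60.92 = 60.41 kPa.
Stress increase at mid-clay by the 2:1 spreading method:
Δσ = qBL/((B+z)(L+z)) = 234×5.2×7.1/((5.2+6.6)(7.1+6.6)) = 53.441 kPa
Final effective stress: σ'_f = 60.41 + 53.441 = 113.85 kPa.
σ'_f = 113.85 > σ'_p = 92 kPa, so the stress path crosses the preconsolidation pressure — recompression up to σ'_p, then virgin compression beyond:
S_c = H/(1+e₀)·[C_r·log₁₀(σ'_p/σ'_0) + C_c·log₁₀(σ'_f/σ'_p)]
    = 7/2.11 × [0.088×log₁₀(92/60.41) + 0.41×log₁₀(113.85/92)]
    = 3.3175 × [0.016076 + 0.037944] = 0.1792 m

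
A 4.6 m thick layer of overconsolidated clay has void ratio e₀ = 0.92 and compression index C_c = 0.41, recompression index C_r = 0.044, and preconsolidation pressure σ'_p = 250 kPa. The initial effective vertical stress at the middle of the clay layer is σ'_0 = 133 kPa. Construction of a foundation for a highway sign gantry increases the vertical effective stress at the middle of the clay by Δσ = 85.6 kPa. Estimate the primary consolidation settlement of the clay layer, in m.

S_c ≈ 0.0227 m

Final effective stress: σ'_f = 133 + 85.6 = 218.6 kPa.
σ'_f = 218.6 ≤ σ'_p = 250 kPa, so the clay remains overconsolidated and only the recompression index applies:
S_c = C_r·H/(1+e₀)·log₁₀(σ'_f/σ'_0) = 0.044×4.6/1.92×log₁₀(218.6/133)
    = 0.10542 × 0.2158 = 0.02275 m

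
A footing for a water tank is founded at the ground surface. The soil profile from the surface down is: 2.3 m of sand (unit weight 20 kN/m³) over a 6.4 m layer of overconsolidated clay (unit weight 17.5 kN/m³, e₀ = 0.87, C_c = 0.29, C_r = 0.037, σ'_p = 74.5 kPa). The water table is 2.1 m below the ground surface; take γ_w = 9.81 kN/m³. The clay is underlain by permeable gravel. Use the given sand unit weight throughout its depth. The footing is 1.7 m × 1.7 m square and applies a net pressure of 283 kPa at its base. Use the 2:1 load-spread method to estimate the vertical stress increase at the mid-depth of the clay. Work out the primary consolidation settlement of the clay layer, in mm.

S_c ≈ 58.4 mm

Mid-depth of clay below the ground surface: z = 2.3 + 6.4/2 = 5.5 m.
Total vertical stress at mid-clay: σ_v = 20×2.3 + 17.5×3.2 = 102 kPa.
Pore pressure: u = 9.81×(5.5 − 2.1) = 33.354 kPa.
Initial effective stress: σ'_0 = σ_v − u = 102 − 33.354 = 68.646 kPa.
Stress increase at mid-clay by the 2:1 spreading method:
Δσ = qBL/((B+z)(L+z)) = 283×1.7×1.7/((1.7+5.5)(1.7+5.5)) = 15.777 kPa
Final effective stress: σ'_f = 68.646 + 15.777 = 84.423 kPa.
σ'_f = 84.423 > σ'_p = 74.5 kPa, so the stress path crosses the preconsolidation pressure — recompression up to σ'_p, then virgin compression beyond:
S_c = H/(1+e₀)·[C_r·log₁₀(σ'_p/σ'_0) + C_c·log₁₀(σ'_f/σ'_p)]
    = 6.4/1.87 × [0.037×log₁₀(74.5/68.646) + 0.29×log₁₀(84.423/74.5)]
    = 3.4225 × [0.001315 + 0.015748] = 0.0584 m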